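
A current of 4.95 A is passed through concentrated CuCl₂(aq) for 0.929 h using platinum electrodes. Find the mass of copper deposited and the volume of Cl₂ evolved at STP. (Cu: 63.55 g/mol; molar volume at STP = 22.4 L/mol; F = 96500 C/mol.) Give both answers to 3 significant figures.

5.45 g Cu; 1.92 L Cl₂

Q = 4.95 × 3344.4 = 16550 C; n(e⁻) = 16550 / 96500 = 0.1715 mol
Cathode: Cu²⁺ + 2e⁻ → Cu → n(Cu) = 0.1715/2 = 0.08575 mol → 5.45 g
Anode: 2Cl⁻ → Cl₂ + 2e⁻ → n(Cl₂) = 0.1715/2 = 0.08575 mol → 1.92 L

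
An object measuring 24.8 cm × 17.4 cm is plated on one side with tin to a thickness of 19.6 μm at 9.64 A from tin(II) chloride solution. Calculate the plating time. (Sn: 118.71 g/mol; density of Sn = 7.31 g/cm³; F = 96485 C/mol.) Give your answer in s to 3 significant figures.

1040 s

Plated area = 24.8 × 17.4 = 431.5 cm²
Volume = 431.5 × 19.6×10⁻⁴ cm = 0.8457 cm³
m(Sn) = 0.8457 × 7.31 = 6.182 g
n(Sn) = 6.182 / 118.71 = 0.05208 mol; n(e⁻) = 2 × 0.05208 = 0.1042 mol
Q = 0.1042 × 96485 = 10050 C
t = 10050 / 9.64 = 1043 s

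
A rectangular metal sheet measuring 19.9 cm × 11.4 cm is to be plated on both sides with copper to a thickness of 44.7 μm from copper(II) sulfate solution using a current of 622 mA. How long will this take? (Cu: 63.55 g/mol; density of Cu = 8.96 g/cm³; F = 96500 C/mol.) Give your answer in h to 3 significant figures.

24.6 h

Plated area = 2 × 19.9 × 11.4 = 453.7 cm²
Volume = 453.7 × 44.7×10⁻⁴ cm = 2.028 cm³
m(Cu) = 2.028 × 8.96 = 18.17 g
n(Cu) = 18.17 / 63.55 = 0.2859 mol; n(e⁻) = 2 × 0.2859 = 0.5718 mol
Q = 0.5718 × 96500 = 55180 C
t = 55180 / 0.622 = 88710 s = 24.6 h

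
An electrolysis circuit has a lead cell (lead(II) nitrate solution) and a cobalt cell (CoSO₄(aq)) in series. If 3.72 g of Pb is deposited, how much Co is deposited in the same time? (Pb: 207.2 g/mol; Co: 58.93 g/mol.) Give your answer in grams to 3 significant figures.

n(Pb) = 3.72 / 207.2 = 0.01795 mol
Pb²⁺ + 2e⁻ → Pb, so n(e⁻) = 2 × 0.01795 = 0.03590 mol
The cells are in series, so the same charge (and hence the same n(e⁻) = 0.03590 mol) passes through both.
Co²⁺ + 2e⁻ → Co, so n(Co) = 0.03590 / 2 = 0.01795 mol
m(Co) = 0.01795 × 58.93 = 1.06 g

1.06 g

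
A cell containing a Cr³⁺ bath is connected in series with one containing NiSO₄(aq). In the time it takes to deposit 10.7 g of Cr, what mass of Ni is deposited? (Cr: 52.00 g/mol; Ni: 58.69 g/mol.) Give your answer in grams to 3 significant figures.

18.1 g

n(Cr) = 10.7 / 52.00 = 0.2058 mol
Cr³⁺ + 3e⁻ → Cr, so n(e⁻) = 3 × 0.2058 = 0.6174 mol
Since the cells are in series, n(e⁻) in the Ni cell is also 0.6174 mol.
Ni²⁺ + 2e⁻ → Ni, so n(Ni) = 0.6174 / 2 = 0.3087 mol
m(Ni) = 0.3087 × 58.69 = 18.1 g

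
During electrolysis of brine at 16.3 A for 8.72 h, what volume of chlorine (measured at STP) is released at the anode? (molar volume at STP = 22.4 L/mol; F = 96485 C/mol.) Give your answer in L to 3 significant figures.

59.4 L

Q = 16.3 A × 31392 s = 5.117×10^5 C
Moles of electrons = 5.117×10^5 / 96485 = 5.303 mol
2Cl⁻ → Cl₂ + 2e⁻, so n(Cl₂) = 5.303 / 2 = 2.652 mol
V = 2.652 × 22.4 = 59.40 L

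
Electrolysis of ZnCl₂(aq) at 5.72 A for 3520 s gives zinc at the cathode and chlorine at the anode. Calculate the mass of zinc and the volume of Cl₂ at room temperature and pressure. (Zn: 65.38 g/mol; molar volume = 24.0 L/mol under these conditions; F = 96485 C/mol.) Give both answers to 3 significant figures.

6.82 g Zn; 2.50 L Cl₂

Q = 5.72 × 3520 = 20130 C; n(e⁻) = 20130 / 96485 = 0.2086 mol
Cathode: Zn²⁺ + 2e⁻ → Zn → n(Zn) = 0.2086/2 = 0.1043 mol → 6.82 g
Anode: 2Cl⁻ → Cl₂ + 2e⁻ → n(Cl₂) = 0.2086/2 = 0.1043 mol → 2.50 L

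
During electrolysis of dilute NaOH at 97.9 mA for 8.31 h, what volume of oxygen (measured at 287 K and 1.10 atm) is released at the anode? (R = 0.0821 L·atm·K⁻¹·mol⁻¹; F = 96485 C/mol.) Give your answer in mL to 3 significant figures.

163 mL

Charge passed = 0.0979 × 29916 = 2929 C
Moles of electrons = 2929 / 96485 = 0.03036 mol
2H₂O → O₂ + 4H⁺ + 4e⁻, so n(O₂) = 0.03036 / 4 = 0.007590 mol
V = nRT/P = 0.007590 × 0.0821 × 287 / 1.10 = 0.1626 L
= 163 mL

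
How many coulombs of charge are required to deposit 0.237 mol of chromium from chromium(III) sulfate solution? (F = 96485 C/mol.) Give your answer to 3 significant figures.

Cr³⁺ + 3e⁻ → Cr, so n(e⁻) = 3 × 0.237 = 0.7110 mol
Q = 0.7110 × 96485 = 68600 C

68600 C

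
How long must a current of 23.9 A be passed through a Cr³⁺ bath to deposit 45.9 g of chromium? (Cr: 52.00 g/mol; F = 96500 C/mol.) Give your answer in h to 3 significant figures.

n(Cr) = 45.9 / 52.00 = 0.8827 mol
Cr³⁺ + 3e⁻ → Cr, so n(e⁻) = 3 × 0.8827 = 2.648 mol
Q = 2.648 × 96500 = 2.555×10^5 C
t = Q / I = 2.555×10^5 / 23.9 = 10690 s = 2.97 h

2.97 h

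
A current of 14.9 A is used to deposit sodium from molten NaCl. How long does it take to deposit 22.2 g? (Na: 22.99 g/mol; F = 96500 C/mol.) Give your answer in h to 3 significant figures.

n(Na) = 22.2 / 22.99 = 0.9656 mol
Na⁺ + e⁻ → Na, so n(e⁻) = 0.9656 mol
Q = 0.9656 × 96500 = 93180 C
t = Q / I = 93180 / 14.9 = 6254 s = 1.74 h

1.74 h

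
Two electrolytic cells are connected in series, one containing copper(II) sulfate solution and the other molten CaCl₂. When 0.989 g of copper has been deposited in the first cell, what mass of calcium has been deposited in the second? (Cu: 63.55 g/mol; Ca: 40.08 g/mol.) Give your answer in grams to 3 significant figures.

n(Cu) = 0.989 / 63.55 = 0.01556 mol
Cu²⁺ + 2e⁻ → Cu, so n(e⁻) = 2 × 0.01556 = 0.03112 mol
In series, the same 0.03112 mol of electrons flows through the second cell.
Ca²⁺ + 2e⁻ → Ca, so n(Ca) = 0.03112 / 2 = 0.01556 mol
m(Ca) = 0.01556 × 40.08 = 0.624 g

0.624 g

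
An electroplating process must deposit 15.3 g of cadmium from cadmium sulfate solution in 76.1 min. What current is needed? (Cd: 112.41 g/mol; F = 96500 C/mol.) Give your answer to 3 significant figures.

n(Cd) = 15.3 / 112.41 = 0.1361 mol
Cd²⁺ + 2e⁻ → Cd, so n(e⁻) = 2 × 0.1361 = 0.2722 mol
Q = 0.2722 × 96500 = 26270 C
I = Q / t = 26270 / 4566 s = 5.75 A

5.75 A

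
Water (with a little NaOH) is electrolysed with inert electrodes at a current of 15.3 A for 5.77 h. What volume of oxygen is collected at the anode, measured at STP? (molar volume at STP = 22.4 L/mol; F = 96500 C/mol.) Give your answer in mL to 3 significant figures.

Charge passed = 15.3 × 20772 = 3.178×10^5 C
Moles of electrons = 3.178×10^5 / 96500 = 3.293 mol
2H₂O → O₂ + 4H⁺ + 4e⁻, so n(O₂) = 3.293 / 4 = 0.8233 mol
V = 0.8233 × 22.4 = 18.44 L
= 18400 mL

18400 mL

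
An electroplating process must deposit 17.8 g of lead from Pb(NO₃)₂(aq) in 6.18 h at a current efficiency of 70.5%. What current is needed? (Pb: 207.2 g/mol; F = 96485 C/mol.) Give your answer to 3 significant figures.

n(Pb) = 17.8 / 207.2 = 0.08591 mol
Pb²⁺ + 2e⁻ → Pb, so n(e⁻) = 2 × 0.08591 = 0.1718 mol
Q = 0.1718 × 96485 / 0.705 = 23510 C
I = Q / t = 23510 / 22248 s = 1.06 A

1.06 A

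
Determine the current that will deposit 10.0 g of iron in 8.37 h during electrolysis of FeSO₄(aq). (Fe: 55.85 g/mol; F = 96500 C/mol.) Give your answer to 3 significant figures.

n(Fe) = 10.0 / 55.85 = 0.1791 mol
Fe²⁺ + 2e⁻ → Fe, so n(e⁻) = 2 × 0.1791 = 0.3582 mol
Q = 0.3582 × 96500 = 34570 C
I = Q / t = 34570 / 30132 s = 1.15 A

1.15 A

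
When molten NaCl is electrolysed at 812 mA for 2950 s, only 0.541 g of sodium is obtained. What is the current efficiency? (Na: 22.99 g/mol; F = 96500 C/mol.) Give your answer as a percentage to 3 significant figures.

94.8%

Q = 0.812 × 2950 = 2395 C
n(e⁻) = 2395 / 96500 = 0.02482 mol
Na⁺ + e⁻ → Na, so theoretical n(Na) = 0.02482 mol → 0.5706 g
Efficiency = 0.541 / 0.5706 = 0.9481 = 94.8%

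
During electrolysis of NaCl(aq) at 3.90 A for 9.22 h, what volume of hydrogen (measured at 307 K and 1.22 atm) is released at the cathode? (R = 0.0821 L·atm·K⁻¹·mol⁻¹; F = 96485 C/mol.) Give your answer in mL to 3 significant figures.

Q = 3.90 A × 33192 s = 1.294×10^5 C
Moles of electrons = 1.294×10^5 / 96485 = 1.341 mol
2H⁺ + 2e⁻ → H₂, so n(H₂) = 1.341 / 2 = 0.6705 mol
V = nRT/P = 0.6705 × 0.0821 × 307 / 1.22 = 13.85 L
= 13900 mL

13900 mL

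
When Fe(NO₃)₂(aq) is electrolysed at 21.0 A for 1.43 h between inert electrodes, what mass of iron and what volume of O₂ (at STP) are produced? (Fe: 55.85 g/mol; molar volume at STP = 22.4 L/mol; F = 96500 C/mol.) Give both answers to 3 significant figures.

Q = 21.0 × 5148 = 1.081×10^5 C; n(e⁻) = 1.081×10^5 / 96500 = 1.120 mol
Cathode: Fe²⁺ + 2e⁻ → Fe → n(Fe) = 1.120/2 = 0.5600 mol → 31.3 g
Anode: 2H₂O → O₂ + 4H⁺ + 4e⁻ → n(O₂) = 1.120/4 = 0.2800 mol → 6.27 L

31.3 g Fe; 6.27 L O₂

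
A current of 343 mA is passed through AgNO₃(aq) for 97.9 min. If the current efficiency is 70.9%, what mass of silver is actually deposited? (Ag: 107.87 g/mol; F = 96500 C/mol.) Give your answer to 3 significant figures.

1.60 g

Q = 0.343 × 5874 = 2015 C
n(e⁻) = 2015 / 96500 = 0.02088 mol
Ag⁺ + e⁻ → Ag, so theoretical m(Ag) = 0.02088 × 107.87 = 2.252 g
Actual mass = 70.9% × 2.252 = 1.60 g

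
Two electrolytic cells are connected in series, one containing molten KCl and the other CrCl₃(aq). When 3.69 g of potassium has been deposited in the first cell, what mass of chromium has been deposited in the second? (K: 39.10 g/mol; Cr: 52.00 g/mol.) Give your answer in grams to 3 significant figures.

n(K) = 3.69 / 39.10 = 0.09437 mol
K⁺ + e⁻ → K, so n(e⁻) = 0.09437 mol
Since the cells are in series, n(e⁻) in the Cr cell is also 0.09437 mol.
Cr³⁺ + 3e⁻ → Cr, so n(Cr) = 0.09437 / 3 = 0.03146 mol
m(Cr) = 0.03146 × 52.00 = 1.64 g

1.64 g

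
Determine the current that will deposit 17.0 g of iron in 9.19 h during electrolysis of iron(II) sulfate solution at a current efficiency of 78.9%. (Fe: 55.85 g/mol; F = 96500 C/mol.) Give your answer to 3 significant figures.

2.25 A

n(Fe) = 17.0 / 55.85 = 0.3044 mol
Fe²⁺ + 2e⁻ → Fe, so n(e⁻) = 2 × 0.3044 = 0.6088 mol
Q = 0.6088 × 96500 / 0.789 = 74460 C
I = Q / t = 74460 / 33084 s = 2.25 A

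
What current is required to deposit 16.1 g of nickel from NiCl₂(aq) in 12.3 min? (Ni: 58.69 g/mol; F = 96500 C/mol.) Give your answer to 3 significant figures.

71.7 A

n(Ni) = 16.1 / 58.69 = 0.2743 mol
Ni²⁺ + 2e⁻ → Ni, so n(e⁻) = 2 × 0.2743 = 0.5486 mol
Q = 0.5486 × 96500 = 52940 C
I = Q / t = 52940 / 738 s = 71.7 A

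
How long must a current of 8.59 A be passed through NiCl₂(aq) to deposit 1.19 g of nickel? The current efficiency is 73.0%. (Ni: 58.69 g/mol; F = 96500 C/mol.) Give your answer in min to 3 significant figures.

10.4 min

n(Ni) = 1.19 / 58.69 = 0.02028 mol
Ni²⁺ + 2e⁻ → Ni, so n(e⁻) = 2 × 0.02028 = 0.04056 mol
Q = 0.04056 × 96500 / 0.730 = 5362 C
t = Q / I = 5362 / 8.59 = 624.2 s = 10.4 min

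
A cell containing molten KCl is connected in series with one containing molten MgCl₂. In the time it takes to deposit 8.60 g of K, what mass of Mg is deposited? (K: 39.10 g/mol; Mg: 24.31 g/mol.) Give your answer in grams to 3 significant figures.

2.67 g

n(K) = 8.60 / 39.10 = 0.2199 mol
K⁺ + e⁻ → K, so n(e⁻) = 0.2199 mol
In series, the same 0.2199 mol of electrons flows through the second cell.
Mg²⁺ + 2e⁻ → Mg, so n(Mg) = 0.2199 / 2 = 0.1100 mol
m(Mg) = 0.1100 × 24.31 = 2.67 g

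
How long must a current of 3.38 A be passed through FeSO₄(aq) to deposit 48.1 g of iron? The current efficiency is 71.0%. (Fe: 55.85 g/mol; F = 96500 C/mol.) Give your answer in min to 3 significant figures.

n(Fe) = 48.1 / 55.85 = 0.8612 mol
Fe²⁺ + 2e⁻ → Fe, so n(e⁻) = 2 × 0.8612 = 1.722 mol
Q = 1.722 × 96500 / 0.710 = 2.340×10^5 C
t = Q / I = 2.340×10^5 / 3.38 = 69230 s = 1150 min

1150 min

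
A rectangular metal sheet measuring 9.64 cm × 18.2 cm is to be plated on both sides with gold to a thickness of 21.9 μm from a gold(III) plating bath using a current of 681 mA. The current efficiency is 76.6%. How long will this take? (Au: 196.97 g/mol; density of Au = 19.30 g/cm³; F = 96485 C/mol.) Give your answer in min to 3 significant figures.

696 min

Plated area = 2 × 9.64 × 18.2 = 350.9 cm²
Volume = 350.9 × 21.9×10⁻⁴ cm = 0.7685 cm³
m(Au) = 0.7685 × 19.30 = 14.83 g
n(Au) = 14.83 / 196.97 = 0.07529 mol; n(e⁻) = 3 × 0.07529 = 0.2259 mol
Q = 0.2259 × 96485 / 0.766 = 28450 C
t = 28450 / 0.681 = 41780 s = 696 min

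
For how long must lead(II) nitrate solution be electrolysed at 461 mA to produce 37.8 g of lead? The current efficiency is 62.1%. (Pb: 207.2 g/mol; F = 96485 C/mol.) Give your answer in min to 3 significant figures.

2050 min

n(Pb) = 37.8 / 207.2 = 0.1824 mol
Pb²⁺ + 2e⁻ → Pb, so n(e⁻) = 2 × 0.1824 = 0.3648 mol
Q = 0.3648 × 96485 / 0.621 = 56680 C
t = Q / I = 56680 / 0.461 = 1.230×10^5 s = 2050 min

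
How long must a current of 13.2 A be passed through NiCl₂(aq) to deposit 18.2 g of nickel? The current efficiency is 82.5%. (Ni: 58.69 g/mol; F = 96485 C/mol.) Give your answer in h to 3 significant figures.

1.53 h

n(Ni) = 18.2 / 58.69 = 0.3101 mol
Ni²⁺ + 2e⁻ → Ni, so n(e⁻) = 2 × 0.3101 = 0.6202 mol
Q = 0.6202 × 96485 / 0.825 = 72530 C
t = Q / I = 72530 / 13.2 = 5495 s = 1.53 h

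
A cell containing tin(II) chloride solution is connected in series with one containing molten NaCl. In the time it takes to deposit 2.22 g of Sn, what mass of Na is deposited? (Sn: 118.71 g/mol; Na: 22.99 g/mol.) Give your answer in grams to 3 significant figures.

n(Sn) = 2.22 / 118.71 = 0.01870 mol
Sn²⁺ + 2e⁻ → Sn, so n(e⁻) = 2 × 0.01870 = 0.03740 mol
Same current for the same time ⇒ same n(e⁻) = 0.03740 mol in both cells.
Na⁺ + e⁻ → Na, so n(Na) = 0.03740 mol
m(Na) = 0.03740 × 22.99 = 0.860 g

0.860 g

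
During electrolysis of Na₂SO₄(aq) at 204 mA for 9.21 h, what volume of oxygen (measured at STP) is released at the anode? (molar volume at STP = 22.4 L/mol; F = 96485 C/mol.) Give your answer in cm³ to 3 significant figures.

Charge passed = 0.204 × 33156 = 6764 C
n(e⁻) = Q/F = 6764/96485 = 0.07010 mol
2H₂O → O₂ + 4H⁺ + 4e⁻, so n(O₂) = 0.07010 / 4 = 0.01753 mol
V = 0.01753 × 22.4 = 0.3927 L
= 393 cm³

393 cm³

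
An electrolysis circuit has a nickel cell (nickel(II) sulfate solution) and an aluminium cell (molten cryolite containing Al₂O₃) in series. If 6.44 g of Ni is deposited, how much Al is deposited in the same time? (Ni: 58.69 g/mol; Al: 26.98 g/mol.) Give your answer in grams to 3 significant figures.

1.97 g

n(Ni) = 6.44 / 58.69 = 0.1097 mol
Ni²⁺ + 2e⁻ → Ni, so n(e⁻) = 2 × 0.1097 = 0.2194 mol
In series, the same 0.2194 mol of electrons flows through the second cell.
Al³⁺ + 3e⁻ → Al, so n(Al) = 0.2194 / 3 = 0.07313 mol
m(Al) = 0.07313 × 26.98 = 1.97 g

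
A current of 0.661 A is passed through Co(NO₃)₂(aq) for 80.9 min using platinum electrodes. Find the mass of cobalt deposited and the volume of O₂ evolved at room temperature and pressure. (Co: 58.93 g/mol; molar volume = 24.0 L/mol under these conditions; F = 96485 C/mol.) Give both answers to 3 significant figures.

Q = 0.661 × 4854 = 3208 C; n(e⁻) = 3208 / 96485 = 0.03325 mol
Cathode: Co²⁺ + 2e⁻ → Co → n(Co) = 0.03325/2 = 0.01663 mol → 0.980 g
Anode: 2H₂O → O₂ + 4H⁺ + 4e⁻ → n(O₂) = 0.03325/4 = 0.008313 mol → 0.200 L

0.980 g Co; 0.200 L O₂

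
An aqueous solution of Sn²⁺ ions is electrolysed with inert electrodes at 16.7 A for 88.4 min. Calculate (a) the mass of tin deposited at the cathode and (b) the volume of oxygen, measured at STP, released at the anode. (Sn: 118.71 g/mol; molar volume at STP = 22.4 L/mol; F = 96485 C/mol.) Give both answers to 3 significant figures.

Q = 16.7 × 5304 = 88580 C; n(e⁻) = 88580 / 96485 = 0.9181 mol
Cathode: Sn²⁺ + 2e⁻ → Sn → n(Sn) = 0.9181/2 = 0.4591 mol → 54.5 g
Anode: 2H₂O → O₂ + 4H⁺ + 4e⁻ → n(O₂) = 0.9181/4 = 0.2295 mol → 5.14 L

54.5 g Sn; 5.14 L O₂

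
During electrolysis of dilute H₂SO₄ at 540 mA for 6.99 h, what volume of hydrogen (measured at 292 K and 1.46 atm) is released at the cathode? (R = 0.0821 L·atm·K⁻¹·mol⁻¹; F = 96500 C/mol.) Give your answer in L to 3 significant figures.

1.16 L

Charge passed = 0.540 × 25164 = 13590 C
Moles of electrons = 13590 / 96500 = 0.1408 mol
2H⁺ + 2e⁻ → H₂, so n(H₂) = 0.1408 / 2 = 0.07040 mol
V = nRT/P = 0.07040 × 0.0821 × 292 / 1.46 = 1.156 L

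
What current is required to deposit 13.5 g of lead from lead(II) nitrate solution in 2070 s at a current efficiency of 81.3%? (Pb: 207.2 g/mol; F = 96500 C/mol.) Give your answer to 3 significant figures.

7.47 A

n(Pb) = 13.5 / 207.2 = 0.06515 mol
Pb²⁺ + 2e⁻ → Pb, so n(e⁻) = 2 × 0.06515 = 0.1303 mol
Q = 0.1303 × 96500 / 0.813 = 15470 C
I = Q / t = 15470 / 2070 s = 7.47 A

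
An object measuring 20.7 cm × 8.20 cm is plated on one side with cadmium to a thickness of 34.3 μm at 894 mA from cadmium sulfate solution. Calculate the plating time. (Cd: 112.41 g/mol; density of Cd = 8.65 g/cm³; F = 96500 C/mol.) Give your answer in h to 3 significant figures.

2.69 h

Plated area = 20.7 × 8.20 = 169.7 cm²
Volume = 169.7 × 34.3×10⁻⁴ cm = 0.5821 cm³
m(Cd) = 0.5821 × 8.65 = 5.035 g
n(Cd) = 5.035 / 112.41 = 0.04479 mol; n(e⁻) = 2 × 0.04479 = 0.08958 mol
Q = 0.08958 × 96500 = 8644 C
t = 8644 / 0.894 = 9669 s = 2.69 h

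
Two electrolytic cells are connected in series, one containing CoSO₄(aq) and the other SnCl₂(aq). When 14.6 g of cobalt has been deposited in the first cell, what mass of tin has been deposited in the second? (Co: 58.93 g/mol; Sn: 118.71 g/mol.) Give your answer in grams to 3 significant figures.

n(Co) = 14.6 / 58.93 = 0.2478 mol
Co²⁺ + 2e⁻ → Co, so n(e⁻) = 2 × 0.2478 = 0.4956 mol
Since the cells are in series, n(e⁻) in the Sn cell is also 0.4956 mol.
Sn²⁺ + 2e⁻ → Sn, so n(Sn) = 0.4956 / 2 = 0.2478 mol
m(Sn) = 0.2478 × 118.71 = 29.4 g

29.4 g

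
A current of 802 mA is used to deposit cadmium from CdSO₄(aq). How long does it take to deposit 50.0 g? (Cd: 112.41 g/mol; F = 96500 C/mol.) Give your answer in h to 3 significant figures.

29.7 h

n(Cd) = 50.0 / 112.41 = 0.4448 mol
Cd²⁺ + 2e⁻ → Cd, so n(e⁻) = 2 × 0.4448 = 0.8896 mol
Q = 0.8896 × 96500 = 85850 C
t = Q / I = 85850 / 0.802 = 1.070×10^5 s = 29.7 h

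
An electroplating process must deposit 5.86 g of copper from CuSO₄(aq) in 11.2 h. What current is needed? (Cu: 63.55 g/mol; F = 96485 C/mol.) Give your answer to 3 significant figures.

n(Cu) = 5.86 / 63.55 = 0.09221 mol
Cu²⁺ + 2e⁻ → Cu, so n(e⁻) = 2 × 0.09221 = 0.1844 mol
Q = 0.1844 × 96485 = 17790 C
I = Q / t = 17790 / 40320 s = 0.441 A

0.441 A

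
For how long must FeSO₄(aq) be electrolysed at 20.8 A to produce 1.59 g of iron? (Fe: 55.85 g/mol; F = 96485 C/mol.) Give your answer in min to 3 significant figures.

4.40 min

n(Fe) = 1.59 / 55.85 = 0.02847 mol
Fe²⁺ + 2e⁻ → Fe, so n(e⁻) = 2 × 0.02847 = 0.05694 mol
Q = 0.05694 × 96485 = 5494 C
t = Q / I = 5494 / 20.8 = 264.1 s = 4.40 min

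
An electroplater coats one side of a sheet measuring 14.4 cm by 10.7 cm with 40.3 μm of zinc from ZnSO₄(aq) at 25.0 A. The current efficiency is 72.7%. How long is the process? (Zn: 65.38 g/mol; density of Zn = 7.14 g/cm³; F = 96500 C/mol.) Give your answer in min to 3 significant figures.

12.0 min

Plated area = 14.4 × 10.7 = 154.1 cm²
Volume = 154.1 × 40.3×10⁻⁴ cm = 0.6210 cm³
m(Zn) = 0.6210 × 7.14 = 4.434 g
n(Zn) = 4.434 / 65.38 = 0.06782 mol; n(e⁻) = 2 × 0.06782 = 0.1356 mol
Q = 0.1356 × 96500 / 0.727 = 18000 C
t = 18000 / 25.0 = 720.0 s = 12.0 min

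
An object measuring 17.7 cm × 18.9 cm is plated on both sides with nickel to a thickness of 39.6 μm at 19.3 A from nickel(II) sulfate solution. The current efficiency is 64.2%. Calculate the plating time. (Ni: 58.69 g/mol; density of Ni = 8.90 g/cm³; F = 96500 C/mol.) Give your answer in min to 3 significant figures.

104 min

Plated area = 2 × 17.7 × 18.9 = 669.1 cm²
Volume = 669.1 × 39.6×10⁻⁴ cm = 2.650 cm³
m(Ni) = 2.650 × 8.90 = 23.59 g
n(Ni) = 23.59 / 58.69 = 0.4019 mol; n(e⁻) = 2 × 0.4019 = 0.8038 mol
Q = 0.8038 × 96500 / 0.642 = 1.208×10^5 C
t = 1.208×10^5 / 19.3 = 6259 s = 104 min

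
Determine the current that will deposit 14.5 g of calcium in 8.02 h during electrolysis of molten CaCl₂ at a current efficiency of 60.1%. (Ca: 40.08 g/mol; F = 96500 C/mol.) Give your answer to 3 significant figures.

n(Ca) = 14.5 / 40.08 = 0.3618 mol
Ca²⁺ + 2e⁻ → Ca, so n(e⁻) = 2 × 0.3618 = 0.7236 mol
Q = 0.7236 × 96500 / 0.601 = 1.162×10^5 C
I = Q / t = 1.162×10^5 / 28872 s = 4.02 A

4.02 A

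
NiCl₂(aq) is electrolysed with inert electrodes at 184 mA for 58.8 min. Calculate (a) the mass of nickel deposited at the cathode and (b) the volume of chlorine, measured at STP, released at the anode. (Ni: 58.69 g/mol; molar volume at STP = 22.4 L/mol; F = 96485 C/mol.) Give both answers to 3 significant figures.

Q = 0.184 × 3528 = 649.2 C; n(e⁻) = 649.2 / 96485 = 0.006729 mol
Cathode: Ni²⁺ + 2e⁻ → Ni → n(Ni) = 0.006729/2 = 0.003365 mol → 0.197 g
Anode: 2Cl⁻ → Cl₂ + 2e⁻ → n(Cl₂) = 0.006729/2 = 0.003365 mol → 0.0754 L

0.197 g Ni; 0.0754 L Cl₂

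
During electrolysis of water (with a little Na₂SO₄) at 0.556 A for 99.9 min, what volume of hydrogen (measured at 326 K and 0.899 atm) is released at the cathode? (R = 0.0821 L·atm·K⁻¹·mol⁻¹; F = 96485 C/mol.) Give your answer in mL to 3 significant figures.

514 mL

Q = 0.556 A × 5994 s = 3333 C
n(e⁻) = Q/F = 3333/96485 = 0.03454 mol
2H⁺ + 2e⁻ → H₂, so n(H₂) = 0.03454 / 2 = 0.01727 mol
V = nRT/P = 0.01727 × 0.0821 × 326 / 0.899 = 0.5142 L
= 514 mL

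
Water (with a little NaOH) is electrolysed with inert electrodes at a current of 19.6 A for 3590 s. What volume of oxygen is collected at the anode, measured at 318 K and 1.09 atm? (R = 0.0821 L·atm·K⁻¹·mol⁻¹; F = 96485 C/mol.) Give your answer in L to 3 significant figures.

Q = 19.6 A × 3590 s = 70360 C
n(e⁻) = Q/F = 70360/96485 = 0.7292 mol
2H₂O → O₂ + 4H⁺ + 4e⁻, so n(O₂) = 0.7292 / 4 = 0.1823 mol
V = nRT/P = 0.1823 × 0.0821 × 318 / 1.09 = 4.366 L

4.37 L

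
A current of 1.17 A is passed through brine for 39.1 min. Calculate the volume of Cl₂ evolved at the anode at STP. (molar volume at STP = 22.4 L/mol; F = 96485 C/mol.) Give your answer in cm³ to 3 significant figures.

Charge passed = 1.17 × 2346 = 2745 C
Moles of electrons = 2745 / 96485 = 0.02845 mol
2Cl⁻ → Cl₂ + 2e⁻, so n(Cl₂) = 0.02845 / 2 = 0.01423 mol
V = 0.01423 × 22.4 = 0.3188 L
= 319 cm³

319 cm³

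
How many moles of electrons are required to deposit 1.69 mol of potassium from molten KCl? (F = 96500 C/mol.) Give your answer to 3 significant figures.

K⁺ + e⁻ → K, so n(e⁻) = 1 × 1.69 = 1.690 mol

1.69 mol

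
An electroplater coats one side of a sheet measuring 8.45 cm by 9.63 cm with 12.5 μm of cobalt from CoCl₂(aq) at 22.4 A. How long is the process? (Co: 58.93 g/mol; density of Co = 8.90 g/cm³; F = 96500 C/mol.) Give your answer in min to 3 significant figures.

2.21 min

Plated area = 8.45 × 9.63 = 81.37 cm²
Volume = 81.37 × 12.5×10⁻⁴ cm = 0.1017 cm³
m(Co) = 0.1017 × 8.90 = 0.9051 g
n(Co) = 0.9051 / 58.93 = 0.01536 mol; n(e⁻) = 2 × 0.01536 = 0.03072 mol
Q = 0.03072 × 96500 = 2964 C
t = 2964 / 22.4 = 132.3 s = 2.21 min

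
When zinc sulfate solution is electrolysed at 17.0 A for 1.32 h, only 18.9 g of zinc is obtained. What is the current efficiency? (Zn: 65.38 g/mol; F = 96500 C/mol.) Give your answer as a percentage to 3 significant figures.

Q = 17.0 × 4752 = 80780 C
n(e⁻) = 80780 / 96500 = 0.8371 mol
Zn²⁺ + 2e⁻ → Zn, so theoretical n(Zn) = 0.4186 mol → 27.37 g
Efficiency = 18.9 / 27.37 = 0.6905 = 69.1%

69.1%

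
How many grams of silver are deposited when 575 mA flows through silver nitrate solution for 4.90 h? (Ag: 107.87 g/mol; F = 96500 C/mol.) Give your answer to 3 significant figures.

11.3 g

Charge passed = 0.575 × 17640 = 10140 C
Moles of electrons = 10140 / 96500 = 0.1051 mol
Ag⁺ + e⁻ → Ag, so n(Ag) = 0.1051 mol
m = 0.1051 × 107.87 = 11.3 g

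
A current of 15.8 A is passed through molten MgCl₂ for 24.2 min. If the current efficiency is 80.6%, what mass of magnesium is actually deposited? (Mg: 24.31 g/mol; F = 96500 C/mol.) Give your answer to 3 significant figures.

Q = 15.8 × 1452 = 22940 C
n(e⁻) = 22940 / 96500 = 0.2377 mol
Mg²⁺ + 2e⁻ → Mg, so theoretical m(Mg) = 0.1189 × 24.31 = 2.890 g
Actual mass = 80.6% × 2.890 = 2.33 g

2.33 g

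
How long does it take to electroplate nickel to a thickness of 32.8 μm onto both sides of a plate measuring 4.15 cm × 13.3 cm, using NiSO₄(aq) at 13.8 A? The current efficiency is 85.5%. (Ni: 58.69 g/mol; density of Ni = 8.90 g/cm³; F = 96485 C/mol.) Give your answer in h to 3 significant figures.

0.249 h

Plated area = 2 × 4.15 × 13.3 = 110.4 cm²
Volume = 110.4 × 32.8×10⁻⁴ cm = 0.3621 cm³
m(Ni) = 0.3621 × 8.90 = 3.223 g
n(Ni) = 3.223 / 58.69 = 0.05492 mol; n(e⁻) = 2 × 0.05492 = 0.1098 mol
Q = 0.1098 × 96485 / 0.855 = 12390 C
t = 12390 / 13.8 = 897.8 s = 0.249 h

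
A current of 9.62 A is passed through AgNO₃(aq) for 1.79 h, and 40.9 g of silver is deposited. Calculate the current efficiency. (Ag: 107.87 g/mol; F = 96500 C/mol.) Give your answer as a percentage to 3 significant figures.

Q = 9.62 × 6444 = 61990 C
n(e⁻) = 61990 / 96500 = 0.6424 mol
Ag⁺ + e⁻ → Ag, so theoretical n(Ag) = 0.6424 mol → 69.30 g
Efficiency = 40.9 / 69.30 = 0.5902 = 59.0%

59.0%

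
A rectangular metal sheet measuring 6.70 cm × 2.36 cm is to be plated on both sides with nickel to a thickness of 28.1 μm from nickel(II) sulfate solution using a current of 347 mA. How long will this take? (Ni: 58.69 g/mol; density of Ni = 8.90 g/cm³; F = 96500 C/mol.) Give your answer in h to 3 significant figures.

2.08 h

Plated area = 2 × 6.70 × 2.36 = 31.62 cm²
Volume = 31.62 × 28.1×10⁻⁴ cm = 0.08885 cm³
m(Ni) = 0.08885 × 8.90 = 0.7908 g
n(Ni) = 0.7908 / 58.69 = 0.01347 mol; n(e⁻) = 2 × 0.01347 = 0.02694 mol
Q = 0.02694 × 96500 = 2600 C
t = 2600 / 0.347 = 7493 s = 2.08 h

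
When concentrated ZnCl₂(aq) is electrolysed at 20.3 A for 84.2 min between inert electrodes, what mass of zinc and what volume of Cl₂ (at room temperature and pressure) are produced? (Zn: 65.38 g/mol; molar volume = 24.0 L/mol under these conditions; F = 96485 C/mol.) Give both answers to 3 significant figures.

34.7 g Zn; 12.8 L Cl₂

Q = 20.3 × 5052 = 1.026×10^5 C; n(e⁻) = 1.026×10^5 / 96485 = 1.063 mol
Cathode: Zn²⁺ + 2e⁻ → Zn → n(Zn) = 1.063/2 = 0.5315 mol → 34.7 g
Anode: 2Cl⁻ → Cl₂ + 2e⁻ → n(Cl₂) = 1.063/2 = 0.5315 mol → 12.8 L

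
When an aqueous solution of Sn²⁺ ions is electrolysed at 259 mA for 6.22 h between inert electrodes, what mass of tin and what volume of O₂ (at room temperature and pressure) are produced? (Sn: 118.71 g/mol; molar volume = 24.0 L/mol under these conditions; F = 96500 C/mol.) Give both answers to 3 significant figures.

Q = 0.259 × 22392 = 5800 C; n(e⁻) = 5800 / 96500 = 0.06010 mol
Cathode: Sn²⁺ + 2e⁻ → Sn → n(Sn) = 0.06010/2 = 0.03005 mol → 3.57 g
Anode: 2H₂O → O₂ + 4H⁺ + 4e⁻ → n(O₂) = 0.06010/4 = 0.01503 mol → 0.361 L

3.57 g Sn; 0.361 L O₂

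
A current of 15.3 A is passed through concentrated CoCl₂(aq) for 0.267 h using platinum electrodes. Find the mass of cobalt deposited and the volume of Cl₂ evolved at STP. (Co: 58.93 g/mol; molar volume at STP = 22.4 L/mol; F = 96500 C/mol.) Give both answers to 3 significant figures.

Q = 15.3 × 961.2 = 14710 C; n(e⁻) = 14710 / 96500 = 0.1524 mol
Cathode: Co²⁺ + 2e⁻ → Co → n(Co) = 0.1524/2 = 0.07620 mol → 4.49 g
Anode: 2Cl⁻ → Cl₂ + 2e⁻ → n(Cl₂) = 0.1524/2 = 0.07620 mol → 1.71 L

4.49 g Co; 1.71 L Cl₂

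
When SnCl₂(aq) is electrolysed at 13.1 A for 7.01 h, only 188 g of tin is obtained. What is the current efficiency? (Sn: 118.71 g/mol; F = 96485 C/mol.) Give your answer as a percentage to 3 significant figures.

Q = 13.1 × 25236 = 3.306×10^5 C
n(e⁻) = 3.306×10^5 / 96485 = 3.426 mol
Sn²⁺ + 2e⁻ → Sn, so theoretical n(Sn) = 1.713 mol → 203.4 g
Efficiency = 188 / 203.4 = 0.9243 = 92.4%

92.4%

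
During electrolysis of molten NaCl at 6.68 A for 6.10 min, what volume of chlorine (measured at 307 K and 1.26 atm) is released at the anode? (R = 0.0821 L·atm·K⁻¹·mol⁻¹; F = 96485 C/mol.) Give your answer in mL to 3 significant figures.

253 mL

Q = 6.68 A × 366 s = 2445 C
n(e⁻) = Q/F = 2445/96485 = 0.02534 mol
2Cl⁻ → Cl₂ + 2e⁻, so n(Cl₂) = 0.02534 / 2 = 0.01267 mol
V = nRT/P = 0.01267 × 0.0821 × 307 / 1.26 = 0.2534 L
= 253 mL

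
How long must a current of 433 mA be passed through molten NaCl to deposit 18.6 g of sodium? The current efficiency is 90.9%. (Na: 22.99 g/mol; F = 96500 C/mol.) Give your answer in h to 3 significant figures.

n(Na) = 18.6 / 22.99 = 0.8090 mol
Na⁺ + e⁻ → Na, so n(e⁻) = 0.8090 mol
Q = 0.8090 × 96500 / 0.909 = 85880 C
t = Q / I = 85880 / 0.433 = 1.983×10^5 s = 55.1 h

55.1 h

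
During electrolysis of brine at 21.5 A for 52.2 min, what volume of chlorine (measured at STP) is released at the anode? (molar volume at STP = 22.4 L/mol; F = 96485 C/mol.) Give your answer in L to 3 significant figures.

7.82 L

Q = 21.5 A × 3132 s = 67340 C
n(e⁻) = 67340 / 96485 = 0.6979 mol
2Cl⁻ → Cl₂ + 2e⁻, so n(Cl₂) = 0.6979 / 2 = 0.3490 mol
V = 0.3490 × 22.4 = 7.818 L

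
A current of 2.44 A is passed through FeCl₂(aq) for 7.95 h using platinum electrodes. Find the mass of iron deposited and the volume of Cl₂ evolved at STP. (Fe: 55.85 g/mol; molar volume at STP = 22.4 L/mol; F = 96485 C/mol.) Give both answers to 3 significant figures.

Q = 2.44 × 28620 = 69830 C; n(e⁻) = 69830 / 96485 = 0.7237 mol
Cathode: Fe²⁺ + 2e⁻ → Fe → n(Fe) = 0.7237/2 = 0.3619 mol → 20.2 g
Anode: 2Cl⁻ → Cl₂ + 2e⁻ → n(Cl₂) = 0.7237/2 = 0.3619 mol → 8.11 L

20.2 g Fe; 8.11 L Cl₂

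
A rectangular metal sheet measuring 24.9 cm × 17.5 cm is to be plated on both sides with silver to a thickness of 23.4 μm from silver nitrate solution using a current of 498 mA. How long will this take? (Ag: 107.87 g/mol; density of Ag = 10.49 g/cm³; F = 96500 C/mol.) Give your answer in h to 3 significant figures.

10.7 h

Plated area = 2 × 24.9 × 17.5 = 871.5 cm²
Volume = 871.5 × 23.4×10⁻⁴ cm = 2.039 cm³
m(Ag) = 2.039 × 10.49 = 21.39 g
n(Ag) = 21.39 / 107.87 = 0.1983 mol; n(e⁻) = 0.1983 mol
Q = 0.1983 × 96500 = 19140 C
t = 19140 / 0.498 = 38430 s = 10.7 h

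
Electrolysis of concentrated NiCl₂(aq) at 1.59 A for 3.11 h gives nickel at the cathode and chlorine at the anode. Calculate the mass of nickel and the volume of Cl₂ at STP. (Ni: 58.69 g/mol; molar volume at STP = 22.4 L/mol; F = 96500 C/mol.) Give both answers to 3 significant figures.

Q = 1.59 × 11196 = 17800 C; n(e⁻) = 17800 / 96500 = 0.1845 mol
Cathode: Ni²⁺ + 2e⁻ → Ni → n(Ni) = 0.1845/2 = 0.09225 mol → 5.41 g
Anode: 2Cl⁻ → Cl₂ + 2e⁻ → n(Cl₂) = 0.1845/2 = 0.09225 mol → 2.07 L

5.41 g Ni; 2.07 L Cl₂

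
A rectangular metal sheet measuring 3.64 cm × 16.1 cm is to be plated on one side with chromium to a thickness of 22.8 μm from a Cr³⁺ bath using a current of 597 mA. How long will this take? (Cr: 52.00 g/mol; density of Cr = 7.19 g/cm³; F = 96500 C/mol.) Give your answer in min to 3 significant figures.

149 min

Plated area = 3.64 × 16.1 = 58.60 cm²
Volume = 58.60 × 22.8×10⁻⁴ cm = 0.1336 cm³
m(Cr) = 0.1336 × 7.19 = 0.9606 g
n(Cr) = 0.9606 / 52.00 = 0.01847 mol; n(e⁻) = 3 × 0.01847 = 0.05541 mol
Q = 0.05541 × 96500 = 5347 C
t = 5347 / 0.597 = 8956 s = 149 min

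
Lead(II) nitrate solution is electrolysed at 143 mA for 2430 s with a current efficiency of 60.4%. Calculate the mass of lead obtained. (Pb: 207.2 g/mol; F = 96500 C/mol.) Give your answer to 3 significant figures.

0.225 g

Q = 0.143 × 2430 = 347.5 C
n(e⁻) = 347.5 / 96500 = 0.003601 mol
Pb²⁺ + 2e⁻ → Pb, so theoretical m(Pb) = 0.001801 × 207.2 = 0.3732 g
Actual mass = 60.4% × 0.3732 = 0.225 g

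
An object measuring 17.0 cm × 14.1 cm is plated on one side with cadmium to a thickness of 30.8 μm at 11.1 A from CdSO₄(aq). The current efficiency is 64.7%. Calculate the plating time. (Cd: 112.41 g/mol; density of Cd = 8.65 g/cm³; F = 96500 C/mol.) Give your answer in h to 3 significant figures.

0.424 h

Plated area = 17.0 × 14.1 = 239.7 cm²
Volume = 239.7 × 30.8×10⁻⁴ cm = 0.7383 cm³
m(Cd) = 0.7383 × 8.65 = 6.386 g
n(Cd) = 6.386 / 112.41 = 0.05681 mol; n(e⁻) = 2 × 0.05681 = 0.1136 mol
Q = 0.1136 × 96500 / 0.647 = 16940 C
t = 16940 / 11.1 = 1526 s = 0.424 h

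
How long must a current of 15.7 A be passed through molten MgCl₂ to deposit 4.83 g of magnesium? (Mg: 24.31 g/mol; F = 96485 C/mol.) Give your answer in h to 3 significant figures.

0.678 h

n(Mg) = 4.83 / 24.31 = 0.1987 mol
Mg²⁺ + 2e⁻ → Mg, so n(e⁻) = 2 × 0.1987 = 0.3974 mol
Q = 0.3974 × 96485 = 38340 C
t = Q / I = 38340 / 15.7 = 2442 s = 0.678 h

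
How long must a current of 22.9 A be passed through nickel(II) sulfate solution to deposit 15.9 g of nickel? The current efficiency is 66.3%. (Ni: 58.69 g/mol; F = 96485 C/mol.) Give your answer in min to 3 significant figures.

n(Ni) = 15.9 / 58.69 = 0.2709 mol
Ni²⁺ + 2e⁻ → Ni, so n(e⁻) = 2 × 0.2709 = 0.5418 mol
Q = 0.5418 × 96485 / 0.663 = 78850 C
t = Q / I = 78850 / 22.9 = 3443 s = 57.4 min

57.4 min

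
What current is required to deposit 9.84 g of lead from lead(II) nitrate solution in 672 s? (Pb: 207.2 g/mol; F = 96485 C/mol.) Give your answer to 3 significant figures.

n(Pb) = 9.84 / 207.2 = 0.04749 mol
Pb²⁺ + 2e⁻ → Pb, so n(e⁻) = 2 × 0.04749 = 0.09498 mol
Q = 0.09498 × 96485 = 9164 C
I = Q / t = 9164 / 672 s = 13.6 A

13.6 A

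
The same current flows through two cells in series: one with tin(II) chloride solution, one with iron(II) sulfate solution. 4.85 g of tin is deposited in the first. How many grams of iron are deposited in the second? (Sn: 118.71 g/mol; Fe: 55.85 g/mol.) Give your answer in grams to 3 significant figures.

n(Sn) = 4.85 / 118.71 = 0.04086 mol
Sn²⁺ + 2e⁻ → Sn, so n(e⁻) = 2 × 0.04086 = 0.08172 mol
The cells are in series, so the same charge (and hence the same n(e⁻) = 0.08172 mol) passes through both.
Fe²⁺ + 2e⁻ → Fe, so n(Fe) = 0.08172 / 2 = 0.04086 mol
m(Fe) = 0.04086 × 55.85 = 2.28 g

2.28 g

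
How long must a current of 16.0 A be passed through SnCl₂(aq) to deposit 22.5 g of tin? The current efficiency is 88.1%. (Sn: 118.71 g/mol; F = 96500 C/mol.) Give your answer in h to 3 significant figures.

0.721 h

n(Sn) = 22.5 / 118.71 = 0.1895 mol
Sn²⁺ + 2e⁻ → Sn, so n(e⁻) = 2 × 0.1895 = 0.3790 mol
Q = 0.3790 × 96500 / 0.881 = 41510 C
t = Q / I = 41510 / 16.0 = 2594 s = 0.721 h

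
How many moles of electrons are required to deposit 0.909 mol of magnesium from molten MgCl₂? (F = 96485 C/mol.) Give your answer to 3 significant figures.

Mg²⁺ + 2e⁻ → Mg, so n(e⁻) = 2 × 0.909 = 1.818 mol

1.82 mol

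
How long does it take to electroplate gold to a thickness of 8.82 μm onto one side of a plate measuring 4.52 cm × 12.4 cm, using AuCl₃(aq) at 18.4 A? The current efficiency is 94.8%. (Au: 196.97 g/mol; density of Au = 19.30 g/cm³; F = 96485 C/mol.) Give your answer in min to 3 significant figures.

1.34 min

Plated area = 4.52 × 12.4 = 56.05 cm²
Volume = 56.05 × 8.82×10⁻⁴ cm = 0.04944 cm³
m(Au) = 0.04944 × 19.30 = 0.9542 g
n(Au) = 0.9542 / 196.97 = 0.004844 mol; n(e⁻) = 3 × 0.004844 = 0.01453 mol
Q = 0.01453 × 96485 / 0.948 = 1479 C
t = 1479 / 18.4 = 80.38 s = 1.34 min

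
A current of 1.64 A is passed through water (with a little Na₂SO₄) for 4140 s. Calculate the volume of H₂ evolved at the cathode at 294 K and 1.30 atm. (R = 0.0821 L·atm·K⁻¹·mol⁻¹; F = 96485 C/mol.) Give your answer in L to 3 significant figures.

Q = It = 1.64 × 4140 = 6790 C
Moles of electrons = 6790 / 96485 = 0.07037 mol
2H⁺ + 2e⁻ → H₂, so n(H₂) = 0.07037 / 2 = 0.03519 mol
V = nRT/P = 0.03519 × 0.0821 × 294 / 1.30 = 0.6534 L

0.653 L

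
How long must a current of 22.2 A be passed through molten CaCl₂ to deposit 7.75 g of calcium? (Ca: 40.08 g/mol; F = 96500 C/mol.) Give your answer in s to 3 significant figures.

1680 s

n(Ca) = 7.75 / 40.08 = 0.1934 mol
Ca²⁺ + 2e⁻ → Ca, so n(e⁻) = 2 × 0.1934 = 0.3868 mol
Q = 0.3868 × 96500 = 37330 C
t = Q / I = 37330 / 22.2 = 1682 s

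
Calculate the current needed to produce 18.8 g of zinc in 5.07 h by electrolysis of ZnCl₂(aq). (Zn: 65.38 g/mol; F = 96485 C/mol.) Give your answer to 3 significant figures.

3.04 A

n(Zn) = 18.8 / 65.38 = 0.2875 mol
Zn²⁺ + 2e⁻ → Zn, so n(e⁻) = 2 × 0.2875 = 0.5750 mol
Q = 0.5750 × 96485 = 55480 C
I = Q / t = 55480 / 18252 s = 3.04 A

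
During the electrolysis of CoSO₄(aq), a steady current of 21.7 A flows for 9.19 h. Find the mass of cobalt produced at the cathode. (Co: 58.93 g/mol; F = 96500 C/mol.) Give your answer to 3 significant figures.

Q = It = 21.7 × 33084 = 7.179×10^5 C
n(e⁻) = 7.179×10^5 / 96500 = 7.439 mol
Co²⁺ + 2e⁻ → Co, so n(Co) = 7.439 / 2 = 3.720 mol
m = 3.720 × 58.93 = 219 g

219 g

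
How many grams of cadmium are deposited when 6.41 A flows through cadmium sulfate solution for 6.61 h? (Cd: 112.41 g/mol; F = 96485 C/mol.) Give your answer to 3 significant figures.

88.9 g

Q = 6.41 A × 23796 s = 1.525×10^5 C
n(e⁻) = 1.525×10^5 / 96485 = 1.581 mol
Cd²⁺ + 2e⁻ → Cd, so n(Cd) = 1.581 / 2 = 0.7905 mol
m = 0.7905 × 112.41 = 88.9 g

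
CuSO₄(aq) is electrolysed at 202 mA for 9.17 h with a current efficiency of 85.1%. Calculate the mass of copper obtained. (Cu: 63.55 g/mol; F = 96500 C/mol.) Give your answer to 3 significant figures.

1.87 g

Q = 0.202 × 33012 = 6668 C
n(e⁻) = 6668 / 96500 = 0.06910 mol
Cu²⁺ + 2e⁻ → Cu, so theoretical m(Cu) = 0.03455 × 63.55 = 2.196 g
Actual mass = 85.1% × 2.196 = 1.87 g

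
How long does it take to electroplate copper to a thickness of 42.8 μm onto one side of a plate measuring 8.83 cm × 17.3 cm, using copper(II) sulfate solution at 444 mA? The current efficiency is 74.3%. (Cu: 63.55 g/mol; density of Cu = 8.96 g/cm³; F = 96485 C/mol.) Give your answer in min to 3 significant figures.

899 min

Plated area = 8.83 × 17.3 = 152.8 cm²
Volume = 152.8 × 42.8×10⁻⁴ cm = 0.6540 cm³
m(Cu) = 0.6540 × 8.96 = 5.860 g
n(Cu) = 5.860 / 63.55 = 0.09221 mol; n(e⁻) = 2 × 0.09221 = 0.1844 mol
Q = 0.1844 × 96485 / 0.743 = 23950 C
t = 23950 / 0.444 = 53940 s = 899 min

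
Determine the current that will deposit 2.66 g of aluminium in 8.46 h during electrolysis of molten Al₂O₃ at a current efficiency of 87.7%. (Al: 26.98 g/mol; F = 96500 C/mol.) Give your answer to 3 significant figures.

n(Al) = 2.66 / 26.98 = 0.09859 mol
Al³⁺ + 3e⁻ → Al, so n(e⁻) = 3 × 0.09859 = 0.2958 mol
Q = 0.2958 × 96500 / 0.877 = 32550 C
I = Q / t = 32550 / 30456 s = 1.07 A

1.07 A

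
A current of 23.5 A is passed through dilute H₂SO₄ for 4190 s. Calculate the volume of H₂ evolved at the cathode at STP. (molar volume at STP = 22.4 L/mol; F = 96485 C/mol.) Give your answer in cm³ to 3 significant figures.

Q = It = 23.5 × 4190 = 98470 C
Moles of electrons = 98470 / 96485 = 1.021 mol
2H⁺ + 2e⁻ → H₂, so n(H₂) = 1.021 / 2 = 0.5105 mol
V = 0.5105 × 22.4 = 11.44 L
= 11400 cm³

11400 cm³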